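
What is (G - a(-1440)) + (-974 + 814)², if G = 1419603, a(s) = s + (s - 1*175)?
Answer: 1448258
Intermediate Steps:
a(s) = -175 + 2*s (a(s) = s + (s - 175) = s + (-175 + s) = -175 + 2*s)
(G - a(-1440)) + (-974 + 814)² = (1419603 - (-175 + 2*(-1440))) + (-974 + 814)² = (1419603 - (-175 - 2880)) + (-160)² = (1419603 - 1*(-3055)) + 25600 = (1419603 + 3055) + 25600 = 1422658 + 25600 = 1448258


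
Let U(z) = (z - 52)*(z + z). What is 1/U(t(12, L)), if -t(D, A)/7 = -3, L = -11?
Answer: -1/1302 ≈ -0.00076805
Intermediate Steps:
t(D, A) = 21 (t(D, A) = -7*(-3) = 21)
U(z) = 2*z*(-52 + z) (U(z) = (-52 + z)*(2*z) = 2*z*(-52 + z))
1/U(t(12, L)) = 1/(2*21*(-52 + 21)) = 1/(2*21*(-31)) = 1/(-1302) = -1/1302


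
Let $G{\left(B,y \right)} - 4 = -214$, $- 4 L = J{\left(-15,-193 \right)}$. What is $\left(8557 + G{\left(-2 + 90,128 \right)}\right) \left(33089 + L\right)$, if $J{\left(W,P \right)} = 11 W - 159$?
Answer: $276869990$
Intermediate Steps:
$J{\left(W,P \right)} = -159 + 11 W$
$L = 81$ ($L = - \frac{-159 + 11 \left(-15\right)}{4} = - \frac{-159 - 165}{4} = \left(- \frac{1}{4}\right) \left(-324\right) = 81$)
$G{\left(B,y \right)} = -210$ ($G{\left(B,y \right)} = 4 - 214 = -210$)
$\left(8557 + G{\left(-2 + 90,128 \right)}\right) \left(33089 + L\right) = \left(8557 - 210\right) \left(33089 + 81\right) = 8347 \cdot 33170 = 276869990$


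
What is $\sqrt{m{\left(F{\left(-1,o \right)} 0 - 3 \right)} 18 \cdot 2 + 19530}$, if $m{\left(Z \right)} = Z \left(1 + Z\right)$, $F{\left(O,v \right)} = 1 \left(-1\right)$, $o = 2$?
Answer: $3 \sqrt{2194} \approx 140.52$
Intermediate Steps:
$F{\left(O,v \right)} = -1$
$\sqrt{m{\left(F{\left(-1,o \right)} 0 - 3 \right)} 18 \cdot 2 + 19530} = \sqrt{\left(\left(-1\right) 0 - 3\right) \left(1 - 3\right) 18 \cdot 2 + 19530} = \sqrt{\left(0 - 3\right) \left(1 + \left(0 - 3\right)\right) 18 \cdot 2 + 19530} = \sqrt{- 3 \left(1 - 3\right) 18 \cdot 2 + 19530} = \sqrt{\left(-3\right) \left(-2\right) 18 \cdot 2 + 19530} = \sqrt{6 \cdot 18 \cdot 2 + 19530} = \sqrt{108 \cdot 2 + 19530} = \sqrt{216 + 19530} = \sqrt{19746} = 3 \sqrt{2194}$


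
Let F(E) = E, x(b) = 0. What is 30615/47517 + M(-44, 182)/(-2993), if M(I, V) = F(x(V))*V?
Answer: 10205/15839 ≈ 0.64430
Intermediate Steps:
M(I, V) = 0 (M(I, V) = 0*V = 0)
30615/47517 + M(-44, 182)/(-2993) = 30615/47517 + 0/(-2993) = 30615*(1/47517) + 0*(-1/2993) = 10205/15839 + 0 = 10205/15839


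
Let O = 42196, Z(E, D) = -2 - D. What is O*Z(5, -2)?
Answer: 0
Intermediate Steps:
O*Z(5, -2) = 42196*(-2 - 1*(-2)) = 42196*(-2 + 2) = 42196*0 = 0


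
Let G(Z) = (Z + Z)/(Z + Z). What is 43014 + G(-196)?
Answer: 43015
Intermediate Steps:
G(Z) = 1 (G(Z) = (2*Z)/((2*Z)) = (2*Z)*(1/(2*Z)) = 1)
43014 + G(-196) = 43014 + 1 = 43015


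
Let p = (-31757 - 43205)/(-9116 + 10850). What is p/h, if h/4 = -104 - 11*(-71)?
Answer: -37481/2347836 ≈ -0.015964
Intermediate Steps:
h = 2708 (h = 4*(-104 - 11*(-71)) = 4*(-104 + 781) = 4*677 = 2708)
p = -37481/867 (p = -74962/1734 = -74962*1/1734 = -37481/867 ≈ -43.231)
p/h = -37481/867/2708 = -37481/867*1/2708 = -37481/2347836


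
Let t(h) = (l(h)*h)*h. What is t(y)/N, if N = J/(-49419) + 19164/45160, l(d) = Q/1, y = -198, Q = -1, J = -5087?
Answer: -21873499754040/294198659 ≈ -74349.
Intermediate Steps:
l(d) = -1 (l(d) = -1/1 = -1*1 = -1)
N = 294198659/557940510 (N = -5087/(-49419) + 19164/45160 = -5087*(-1/49419) + 19164*(1/45160) = 5087/49419 + 4791/11290 = 294198659/557940510 ≈ 0.52729)
t(h) = -h**2 (t(h) = (-h)*h = -h**2)
t(y)/N = (-1*(-198)**2)/(294198659/557940510) = -1*39204*(557940510/294198659) = -39204*557940510/294198659 = -21873499754040/294198659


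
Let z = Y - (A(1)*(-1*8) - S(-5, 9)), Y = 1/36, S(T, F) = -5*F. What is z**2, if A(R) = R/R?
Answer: 1771561/1296 ≈ 1366.9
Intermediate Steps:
A(R) = 1
Y = 1/36 ≈ 0.027778
z = -1331/36 (z = 1/36 - (1*(-1*8) - (-5)*9) = 1/36 - (1*(-8) - 1*(-45)) = 1/36 - (-8 + 45) = 1/36 - 1*37 = 1/36 - 37 = -1331/36 ≈ -36.972)
z**2 = (-1331/36)**2 = 1771561/1296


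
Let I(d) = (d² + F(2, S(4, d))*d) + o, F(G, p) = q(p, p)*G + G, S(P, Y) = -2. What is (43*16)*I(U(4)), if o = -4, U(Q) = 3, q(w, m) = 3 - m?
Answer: 28208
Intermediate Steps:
F(G, p) = G + G*(3 - p) (F(G, p) = (3 - p)*G + G = G*(3 - p) + G = G + G*(3 - p))
I(d) = -4 + d² + 12*d (I(d) = (d² + (2*(4 - 1*(-2)))*d) - 4 = (d² + (2*(4 + 2))*d) - 4 = (d² + (2*6)*d) - 4 = (d² + 12*d) - 4 = -4 + d² + 12*d)
(43*16)*I(U(4)) = (43*16)*(-4 + 3² + 12*3) = 688*(-4 + 9 + 36) = 688*41 = 28208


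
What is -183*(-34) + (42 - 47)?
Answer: 6217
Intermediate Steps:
-183*(-34) + (42 - 47) = 6222 - 5 = 6217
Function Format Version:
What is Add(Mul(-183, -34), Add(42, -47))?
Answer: 6217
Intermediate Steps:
Add(Mul(-183, -34), Add(42, -47)) = Add(6222, -5) = 6217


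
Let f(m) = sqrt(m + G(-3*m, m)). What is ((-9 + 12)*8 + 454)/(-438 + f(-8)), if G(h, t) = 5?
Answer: -69788/63949 - 478*I*sqrt(3)/191847 ≈ -1.0913 - 0.0043155*I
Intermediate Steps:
f(m) = sqrt(5 + m) (f(m) = sqrt(m + 5) = sqrt(5 + m))
((-9 + 12)*8 + 454)/(-438 + f(-8)) = ((-9 + 12)*8 + 454)/(-438 + sqrt(5 - 8)) = (3*8 + 454)/(-438 + sqrt(-3)) = (24 + 454)/(-438 + I*sqrt(3)) = 478/(-438 + I*sqrt(3))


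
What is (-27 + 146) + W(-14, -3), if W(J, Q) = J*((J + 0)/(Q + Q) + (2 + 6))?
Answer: -77/3 ≈ -25.667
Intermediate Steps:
W(J, Q) = J*(8 + J/(2*Q)) (W(J, Q) = J*(J/((2*Q)) + 8) = J*(J*(1/(2*Q)) + 8) = J*(J/(2*Q) + 8) = J*(8 + J/(2*Q)))
(-27 + 146) + W(-14, -3) = (-27 + 146) + (1/2)*(-14)*(-14 + 16*(-3))/(-3) = 119 + (1/2)*(-14)*(-1/3)*(-14 - 48) = 119 + (1/2)*(-14)*(-1/3)*(-62) = 119 - 434/3 = -77/3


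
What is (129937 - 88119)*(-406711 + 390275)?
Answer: -687320648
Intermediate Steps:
(129937 - 88119)*(-406711 + 390275) = 41818*(-16436) = -687320648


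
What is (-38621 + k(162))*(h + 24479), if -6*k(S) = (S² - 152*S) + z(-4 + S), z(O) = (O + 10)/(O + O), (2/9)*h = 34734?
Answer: -555433893672/79 ≈ -7.0308e+9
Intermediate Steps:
h = 156303 (h = (9/2)*34734 = 156303)
z(O) = (10 + O)/(2*O) (z(O) = (10 + O)/((2*O)) = (10 + O)*(1/(2*O)) = (10 + O)/(2*O))
k(S) = -S²/6 + 76*S/3 - (6 + S)/(12*(-4 + S)) (k(S) = -((S² - 152*S) + (10 + (-4 + S))/(2*(-4 + S)))/6 = -((S² - 152*S) + (6 + S)/(2*(-4 + S)))/6 = -(S² - 152*S + (6 + S)/(2*(-4 + S)))/6 = -S²/6 + 76*S/3 - (6 + S)/(12*(-4 + S)))
(-38621 + k(162))*(h + 24479) = (-38621 + (-6 - 1*162 + 2*162*(-4 + 162)*(152 - 1*162))/(12*(-4 + 162)))*(156303 + 24479) = (-38621 + (1/12)*(-6 - 162 + 2*162*158*(152 - 162))/158)*180782 = (-38621 + (1/12)*(1/158)*(-6 - 162 + 2*162*158*(-10)))*180782 = (-38621 + (1/12)*(1/158)*(-6 - 162 - 511920))*180782 = (-38621 + (1/12)*(1/158)*(-512088))*180782 = (-38621 - 21337/79)*180782 = -3072396/79*180782 = -555433893672/79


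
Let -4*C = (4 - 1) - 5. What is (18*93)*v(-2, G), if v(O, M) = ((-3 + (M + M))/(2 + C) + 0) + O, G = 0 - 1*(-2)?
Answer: -13392/5 ≈ -2678.4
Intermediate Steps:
C = ½ (C = -((4 - 1) - 5)/4 = -(3 - 5)/4 = -¼*(-2) = ½ ≈ 0.50000)
G = 2 (G = 0 + 2 = 2)
v(O, M) = -6/5 + O + 4*M/5 (v(O, M) = ((-3 + (M + M))/(2 + ½) + 0) + O = ((-3 + 2*M)/(5/2) + 0) + O = ((-3 + 2*M)*(⅖) + 0) + O = ((-6/5 + 4*M/5) + 0) + O = (-6/5 + 4*M/5) + O = -6/5 + O + 4*M/5)
(18*93)*v(-2, G) = (18*93)*(-6/5 - 2 + (⅘)*2) = 1674*(-6/5 - 2 + 8/5) = 1674*(-8/5) = -13392/5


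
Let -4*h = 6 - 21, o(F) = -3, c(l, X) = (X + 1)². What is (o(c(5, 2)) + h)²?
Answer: 9/16 ≈ 0.56250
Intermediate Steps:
c(l, X) = (1 + X)²
h = 15/4 (h = -(6 - 21)/4 = -¼*(-15) = 15/4 ≈ 3.7500)
(o(c(5, 2)) + h)² = (-3 + 15/4)² = (¾)² = 9/16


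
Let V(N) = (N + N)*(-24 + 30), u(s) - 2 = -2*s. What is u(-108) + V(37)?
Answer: 662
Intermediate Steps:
u(s) = 2 - 2*s
V(N) = 12*N (V(N) = (2*N)*6 = 12*N)
u(-108) + V(37) = (2 - 2*(-108)) + 12*37 = (2 + 216) + 444 = 218 + 444 = 662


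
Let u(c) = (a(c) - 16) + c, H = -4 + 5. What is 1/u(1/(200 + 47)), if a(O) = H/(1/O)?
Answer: -247/3950 ≈ -0.062532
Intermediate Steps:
H = 1
a(O) = O (a(O) = 1/1/O = 1*O = O)
u(c) = -16 + 2*c (u(c) = (c - 16) + c = (-16 + c) + c = -16 + 2*c)
1/u(1/(200 + 47)) = 1/(-16 + 2/(200 + 47)) = 1/(-16 + 2/247) = 1/(-3950/247) = -247/3950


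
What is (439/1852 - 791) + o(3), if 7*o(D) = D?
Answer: -10245895/12964 ≈ -790.33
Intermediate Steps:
o(D) = D/7
(439/1852 - 791) + o(3) = (439/1852 - 791) + (1/7)*3 = (439*(1/1852) - 791) + 3/7 = (439/1852 - 791) + 3/7 = -1464493/1852 + 3/7 = -10245895/12964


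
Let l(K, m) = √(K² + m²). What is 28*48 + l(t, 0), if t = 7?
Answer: 1351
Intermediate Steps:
28*48 + l(t, 0) = 28*48 + √(7² + 0²) = 1344 + √(49 + 0) = 1344 + √49 = 1344 + 7 = 1351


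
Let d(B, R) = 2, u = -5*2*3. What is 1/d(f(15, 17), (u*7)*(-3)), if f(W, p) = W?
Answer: ½ ≈ 0.50000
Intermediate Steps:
u = -30 (u = -10*3 = -30)
1/d(f(15, 17), (u*7)*(-3)) = 1/2 = ½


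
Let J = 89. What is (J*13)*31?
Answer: 35867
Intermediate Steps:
(J*13)*31 = (89*13)*31 = 1157*31 = 35867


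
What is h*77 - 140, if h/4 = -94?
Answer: -29092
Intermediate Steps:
h = -376 (h = 4*(-94) = -376)
h*77 - 140 = -376*77 - 140 = -28952 - 140 = -29092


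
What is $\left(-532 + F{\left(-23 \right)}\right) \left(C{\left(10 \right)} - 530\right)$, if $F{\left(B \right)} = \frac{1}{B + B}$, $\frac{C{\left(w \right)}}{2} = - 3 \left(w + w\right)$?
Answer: $\frac{7953725}{23} \approx 3.4581 \cdot 10^{5}$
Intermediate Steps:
$C{\left(w \right)} = - 12 w$ ($C{\left(w \right)} = 2 \left(- 3 \left(w + w\right)\right) = 2 \left(- 3 \cdot 2 w\right) = 2 \left(- 6 w\right) = - 12 w$)
$F{\left(B \right)} = \frac{1}{2 B}$
$\left(-532 + F{\left(-23 \right)}\right) \left(C{\left(10 \right)} - 530\right) = \left(-532 + \frac{1}{2 \left(-23\right)}\right) \left(\left(-12\right) 10 - 530\right) = \left(-532 + \frac{1}{2} \left(- \frac{1}{23}\right)\right) \left(-120 - 530\right) = \left(-532 - \frac{1}{46}\right) \left(-650\right) = \left(- \frac{24473}{46}\right) \left(-650\right) = \frac{7953725}{23}$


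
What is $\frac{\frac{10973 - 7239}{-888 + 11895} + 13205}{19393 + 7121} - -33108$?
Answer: $\frac{9662370761753}{291839598} \approx 33109.0$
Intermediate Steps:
$\frac{\frac{10973 - 7239}{-888 + 11895} + 13205}{19393 + 7121} - -33108 = \frac{\frac{3734}{11007} + 13205}{26514} + 33108 = \left(3734 \cdot \frac{1}{11007} + 13205\right) \frac{1}{26514} + 33108 = \left(\frac{3734}{11007} + 13205\right) \frac{1}{26514} + 33108 = \frac{145351169}{11007} \cdot \frac{1}{26514} + 33108 = \frac{145351169}{291839598} + 33108 = \frac{9662370761753}{291839598}$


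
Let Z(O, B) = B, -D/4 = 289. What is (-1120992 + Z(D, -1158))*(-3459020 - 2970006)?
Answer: 7214331525900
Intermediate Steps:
D = -1156 (D = -4*289 = -1156)
(-1120992 + Z(D, -1158))*(-3459020 - 2970006) = (-1120992 - 1158)*(-3459020 - 2970006) = -1122150*(-6429026) = 7214331525900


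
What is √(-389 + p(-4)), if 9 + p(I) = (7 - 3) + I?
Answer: I*√398 ≈ 19.95*I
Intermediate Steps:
p(I) = -5 + I (p(I) = -9 + ((7 - 3) + I) = -9 + (4 + I) = -5 + I)
√(-389 + p(-4)) = √(-389 + (-5 - 4)) = √(-389 - 9) = √(-398) = I*√398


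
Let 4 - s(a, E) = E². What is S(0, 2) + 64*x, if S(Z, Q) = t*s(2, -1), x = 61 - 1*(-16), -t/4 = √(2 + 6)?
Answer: 4928 - 24*√2 ≈ 4894.1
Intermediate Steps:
t = -8*√2 (t = -4*√(2 + 6) = -8*√2 ≈ -11.314)
s(a, E) = 4 - E²
x = 77 (x = 61 + 16 = 77)
S(Z, Q) = -24*√2 (S(Z, Q) = (-8*√2)*(4 - 1*(-1)²) = (-8*√2)*(4 - 1*1) = (-8*√2)*(4 - 1) = -8*√2*3 = -24*√2)
S(0, 2) + 64*x = -24*√2 + 64*77 = -24*√2 + 4928 = 4928 - 24*√2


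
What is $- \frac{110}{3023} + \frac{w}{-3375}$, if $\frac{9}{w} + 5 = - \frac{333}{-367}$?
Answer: $- \frac{60848059}{1702704750} \approx -0.035736$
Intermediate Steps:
$w = - \frac{3303}{1502}$ ($w = \frac{9}{-5 - \frac{333}{-367}} = \frac{9}{-5 - - \frac{333}{367}} = \frac{9}{-5 + \frac{333}{367}} = \frac{9}{- \frac{1502}{367}} = 9 \left(- \frac{367}{1502}\right) = - \frac{3303}{1502} \approx -2.1991$)
$- \frac{110}{3023} + \frac{w}{-3375} = - \frac{110}{3023} - \frac{3303}{1502 \left(-3375\right)} = \left(-110\right) \frac{1}{3023} - - \frac{367}{563250} = - \frac{110}{3023} + \frac{367}{563250} = - \frac{60848059}{1702704750}$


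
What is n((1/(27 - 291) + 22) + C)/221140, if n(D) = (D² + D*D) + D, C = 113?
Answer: 1274842669/7706286720 ≈ 0.16543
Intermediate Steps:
n(D) = D + 2*D² (n(D) = (D² + D²) + D = 2*D² + D = D + 2*D²)
n((1/(27 - 291) + 22) + C)/221140 = (((1/(27 - 291) + 22) + 113)*(1 + 2*((1/(27 - 291) + 22) + 113)))/221140 = (((1/(-264) + 22) + 113)*(1 + 2*((1/(-264) + 22) + 113)))*(1/221140) = (((-1/264 + 22) + 113)*(1 + 2*((-1/264 + 22) + 113)))*(1/221140) = ((5807/264 + 113)*(1 + 2*(5807/264 + 113)))*(1/221140) = (35639*(1 + 2*(35639/264))/264)*(1/221140) = (35639*(1 + 35639/132)/264)*(1/221140) = ((35639/264)*(35771/132))*(1/221140) = (1274842669/34848)*(1/221140) = 1274842669/7706286720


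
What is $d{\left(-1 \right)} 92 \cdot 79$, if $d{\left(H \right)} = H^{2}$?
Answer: $7268$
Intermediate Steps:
$d{\left(-1 \right)} 92 \cdot 79 = \left(-1\right)^{2} \cdot 92 \cdot 79 = 1 \cdot 92 \cdot 79 = 92 \cdot 79 = 7268$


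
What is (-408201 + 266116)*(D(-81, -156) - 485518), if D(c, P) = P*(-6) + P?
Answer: 68873998730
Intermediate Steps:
D(c, P) = -5*P (D(c, P) = -6*P + P = -5*P)
(-408201 + 266116)*(D(-81, -156) - 485518) = (-408201 + 266116)*(-5*(-156) - 485518) = -142085*(780 - 485518) = -142085*(-484738) = 68873998730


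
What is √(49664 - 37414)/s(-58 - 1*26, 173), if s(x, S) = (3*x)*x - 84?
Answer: 5*√10/3012 ≈ 0.0052495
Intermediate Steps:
s(x, S) = -84 + 3*x² (s(x, S) = 3*x² - 84 = -84 + 3*x²)
√(49664 - 37414)/s(-58 - 1*26, 173) = √(49664 - 37414)/(-84 + 3*(-58 - 1*26)²) = √12250/(-84 + 3*(-58 - 26)²) = (35*√10)/(-84 + 3*(-84)²) = (35*√10)/(-84 + 3*7056) = (35*√10)/(-84 + 21168) = (35*√10)/21084 = (35*√10)*(1/21084) = 5*√10/3012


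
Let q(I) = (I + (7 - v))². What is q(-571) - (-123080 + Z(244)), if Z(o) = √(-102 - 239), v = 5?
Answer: 446841 - I*√341 ≈ 4.4684e+5 - 18.466*I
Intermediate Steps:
Z(o) = I*√341 (Z(o) = √(-341) = I*√341)
q(I) = (2 + I)² (q(I) = (I + (7 - 1*5))² = (I + (7 - 5))² = (I + 2)² = (2 + I)²)
q(-571) - (-123080 + Z(244)) = (2 - 571)² - (-123080 + I*√341) = (-569)² + (123080 - I*√341) = 323761 + (123080 - I*√341) = 446841 - I*√341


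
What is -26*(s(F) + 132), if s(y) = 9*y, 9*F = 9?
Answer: -3666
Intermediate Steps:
F = 1 (F = (⅑)*9 = 1)
-26*(s(F) + 132) = -26*(9*1 + 132) = -26*(9 + 132) = -26*141 = -3666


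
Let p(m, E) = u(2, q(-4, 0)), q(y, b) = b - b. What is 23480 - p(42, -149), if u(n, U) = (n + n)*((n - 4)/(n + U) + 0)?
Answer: 23484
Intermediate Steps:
q(y, b) = 0
u(n, U) = 2*n*(-4 + n)/(U + n) (u(n, U) = (2*n)*((-4 + n)/(U + n) + 0) = (2*n)*((-4 + n)/(U + n)) = 2*n*(-4 + n)/(U + n))
p(m, E) = -4 (p(m, E) = 2*2*(-4 + 2)/(0 + 2) = 2*2*(-2)/2 = 2*2*(1/2)*(-2) = -4)
23480 - p(42, -149) = 23480 - 1*(-4) = 23480 + 4 = 23484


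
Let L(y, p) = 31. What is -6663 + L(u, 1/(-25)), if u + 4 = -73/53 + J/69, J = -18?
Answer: -6632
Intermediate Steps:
u = -6873/1219 (u = -4 + (-73/53 - 18/69) = -4 + (-73*1/53 - 18*1/69) = -4 + (-73/53 - 6/23) = -4 - 1997/1219 = -6873/1219 ≈ -5.6382)
-6663 + L(u, 1/(-25)) = -6663 + 31 = -6632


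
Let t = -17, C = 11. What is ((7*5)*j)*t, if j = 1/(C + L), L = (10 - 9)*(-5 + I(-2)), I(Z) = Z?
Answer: -595/4 ≈ -148.75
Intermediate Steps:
L = -7 (L = (10 - 9)*(-5 - 2) = 1*(-7) = -7)
j = ¼ (j = 1/(11 - 7) = 1/4 = ¼ ≈ 0.25000)
((7*5)*j)*t = ((7*5)*(¼))*(-17) = (35*(¼))*(-17) = (35/4)*(-17) = -595/4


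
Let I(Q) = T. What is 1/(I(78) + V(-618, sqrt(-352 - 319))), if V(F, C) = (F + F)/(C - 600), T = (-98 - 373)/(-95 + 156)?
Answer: -2534314967/14360784309 - 1533052*I*sqrt(671)/14360784309 ≈ -0.17647 - 0.0027653*I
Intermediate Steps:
T = -471/61 ≈ -7.7213
I(Q) = -471/61
V(F, C) = 2*F/(-600 + C) (V(F, C) = (2*F)/(-600 + C) = 2*F/(-600 + C))
1/(I(78) + V(-618, sqrt(-352 - 319))) = 1/(-471/61 + 2*(-618)/(-600 + sqrt(-352 - 319))) = 1/(-471/61 + 2*(-618)/(-600 + sqrt(-671))) = 1/(-471/61 + 2*(-618)/(-600 + I*sqrt(671))) = 1/(-471/61 - 1236/(-600 + I*sqrt(671)))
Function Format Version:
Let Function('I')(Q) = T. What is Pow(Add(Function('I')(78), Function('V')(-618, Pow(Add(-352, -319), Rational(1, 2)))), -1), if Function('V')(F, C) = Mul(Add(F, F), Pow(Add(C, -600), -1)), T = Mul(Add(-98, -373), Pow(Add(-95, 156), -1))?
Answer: Add(Rational(-2534314967, 14360784309), Mul(Rational(-1533052, 14360784309), I, Pow(671, Rational(1, 2)))) ≈ Add(-0.17647, Mul(-0.0027653, I))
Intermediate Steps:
T = Rational(-471, 61) (T = Mul(-471, Pow(61, -1)) = Mul(-471, Rational(1, 61)) = Rational(-471, 61) ≈ -7.7213)
Function('I')(Q) = Rational(-471, 61)
Function('V')(F, C) = Mul(2, F, Pow(Add(-600, C), -1)) (Function('V')(F, C) = Mul(Mul(2, F), Pow(Add(-600, C), -1)) = Mul(2, F, Pow(Add(-600, C), -1)))
Pow(Add(Function('I')(78), Function('V')(-618, Pow(Add(-352, -319), Rational(1, 2)))), -1) = Pow(Add(Rational(-471, 61), Mul(2, -618, Pow(Add(-600, Pow(Add(-352, -319), Rational(1, 2))), -1))), -1) = Pow(Add(Rational(-471, 61), Mul(2, -618, Pow(Add(-600, Pow(-671, Rational(1, 2))), -1))), -1) = Pow(Add(Rational(-471, 61), Mul(2, -618, Pow(Add(-600, Mul(I, Pow(671, Rational(1, 2)))), -1))), -1) = Pow(Add(Rational(-471, 61), Mul(-1236, Pow(Add(-600, Mul(I, Pow(671, Rational(1, 2)))), -1))), -1)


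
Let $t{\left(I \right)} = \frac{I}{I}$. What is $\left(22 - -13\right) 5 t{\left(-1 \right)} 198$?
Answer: $34650$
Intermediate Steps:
$t{\left(I \right)} = 1$
$\left(22 - -13\right) 5 t{\left(-1 \right)} 198 = \left(22 - -13\right) 5 \cdot 1 \cdot 198 = \left(22 + 13\right) 5 \cdot 1 \cdot 198 = 35 \cdot 5 \cdot 1 \cdot 198 = 175 \cdot 1 \cdot 198 = 175 \cdot 198 = 34650$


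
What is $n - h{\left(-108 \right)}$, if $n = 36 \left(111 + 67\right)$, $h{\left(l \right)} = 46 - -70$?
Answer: $6292$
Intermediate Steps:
$h{\left(l \right)} = 116$ ($h{\left(l \right)} = 46 + 70 = 116$)
$n = 6408$ ($n = 36 \cdot 178 = 6408$)
$n - h{\left(-108 \right)} = 6408 - 116 = 6292$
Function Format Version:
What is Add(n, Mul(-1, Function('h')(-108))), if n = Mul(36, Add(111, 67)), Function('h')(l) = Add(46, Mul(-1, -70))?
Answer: 6292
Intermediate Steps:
Function('h')(l) = 116 (Function('h')(l) = Add(46, 70) = 116)
n = 6408 (n = Mul(36, 178) = 6408)
Add(n, Mul(-1, Function('h')(-108))) = Add(6408, Mul(-1, 116)) = Add(6408, -116) = 6292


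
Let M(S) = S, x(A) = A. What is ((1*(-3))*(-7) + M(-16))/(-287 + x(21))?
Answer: -5/266 ≈ -0.018797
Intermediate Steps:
((1*(-3))*(-7) + M(-16))/(-287 + x(21)) = ((1*(-3))*(-7) - 16)/(-287 + 21) = (-3*(-7) - 16)/(-266) = (21 - 16)*(-1/266) = 5*(-1/266) = -5/266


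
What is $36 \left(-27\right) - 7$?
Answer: $-979$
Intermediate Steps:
$36 \left(-27\right) - 7 = -972 - 7 = -979$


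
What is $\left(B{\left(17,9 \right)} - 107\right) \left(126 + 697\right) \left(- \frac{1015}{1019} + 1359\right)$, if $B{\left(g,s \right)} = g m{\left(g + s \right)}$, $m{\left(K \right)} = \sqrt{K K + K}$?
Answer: $- \frac{121859340166}{1019} + \frac{58082489238 \sqrt{78}}{1019} \approx 3.8382 \cdot 10^{8}$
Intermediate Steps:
$m{\left(K \right)} = \sqrt{K + K^{2}}$ ($m{\left(K \right)} = \sqrt{K^{2} + K} = \sqrt{K + K^{2}}$)
$B{\left(g,s \right)} = g \sqrt{\left(g + s\right) \left(1 + g + s\right)}$ ($B{\left(g,s \right)} = g \sqrt{\left(g + s\right) \left(1 + \left(g + s\right)\right)} = g \sqrt{\left(g + s\right) \left(1 + g + s\right)}$)
$\left(B{\left(17,9 \right)} - 107\right) \left(126 + 697\right) \left(- \frac{1015}{1019} + 1359\right) = \left(17 \sqrt{\left(17 + 9\right) \left(1 + 17 + 9\right)} - 107\right) \left(126 + 697\right) \left(- \frac{1015}{1019} + 1359\right) = \left(17 \sqrt{26 \cdot 27} - 107\right) 823 \left(\left(-1015\right) \frac{1}{1019} + 1359\right) = \left(17 \sqrt{702} - 107\right) 823 \left(- \frac{1015}{1019} + 1359\right) = \left(17 \cdot 3 \sqrt{78} - 107\right) 823 \cdot \frac{1383806}{1019} = \left(51 \sqrt{78} - 107\right) 823 \cdot \frac{1383806}{1019} = \left(-107 + 51 \sqrt{78}\right) 823 \cdot \frac{1383806}{1019} = \left(-88061 + 41973 \sqrt{78}\right) \frac{1383806}{1019} = - \frac{121859340166}{1019} + \frac{58082489238 \sqrt{78}}{1019}$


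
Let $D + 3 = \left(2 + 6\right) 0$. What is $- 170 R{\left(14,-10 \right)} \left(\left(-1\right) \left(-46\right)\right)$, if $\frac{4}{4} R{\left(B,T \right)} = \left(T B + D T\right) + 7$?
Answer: $805460$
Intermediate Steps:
$D = -3$ ($D = -3 + \left(2 + 6\right) 0 = -3 + 8 \cdot 0 = -3 + 0 = -3$)
$R{\left(B,T \right)} = 7 - 3 T + B T$ ($R{\left(B,T \right)} = \left(T B - 3 T\right) + 7 = \left(B T - 3 T\right) + 7 = \left(- 3 T + B T\right) + 7 = 7 - 3 T + B T$)
$- 170 R{\left(14,-10 \right)} \left(\left(-1\right) \left(-46\right)\right) = - 170 \left(7 - -30 + 14 \left(-10\right)\right) \left(\left(-1\right) \left(-46\right)\right) = - 170 \left(7 + 30 - 140\right) 46 = \left(-170\right) \left(-103\right) 46 = 17510 \cdot 46 = 805460$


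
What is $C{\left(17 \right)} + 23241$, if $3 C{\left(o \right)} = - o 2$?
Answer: $\frac{69689}{3} \approx 23230.0$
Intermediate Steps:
$C{\left(o \right)} = - \frac{2 o}{3}$ ($C{\left(o \right)} = \frac{\left(-1\right) o 2}{3} = \frac{\left(-1\right) 2 o}{3} = \frac{\left(-2\right) o}{3} = - \frac{2 o}{3}$)
$C{\left(17 \right)} + 23241 = \left(- \frac{2}{3}\right) 17 + 23241 = - \frac{34}{3} + 23241 = \frac{69689}{3}$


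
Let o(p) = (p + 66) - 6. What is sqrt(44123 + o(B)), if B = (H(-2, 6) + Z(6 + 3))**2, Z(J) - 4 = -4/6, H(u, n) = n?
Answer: sqrt(398431)/3 ≈ 210.40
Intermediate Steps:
Z(J) = 10/3 (Z(J) = 4 - 4/6 = 4 - 4*1/6 = 4 - 2/3 = 10/3)
B = 784/9 (B = (6 + 10/3)**2 = (28/3)**2 = 784/9 ≈ 87.111)
o(p) = 60 + p (o(p) = (66 + p) - 6 = 60 + p)
sqrt(44123 + o(B)) = sqrt(44123 + (60 + 784/9)) = sqrt(44123 + 1324/9) = sqrt(398431/9) = sqrt(398431)/3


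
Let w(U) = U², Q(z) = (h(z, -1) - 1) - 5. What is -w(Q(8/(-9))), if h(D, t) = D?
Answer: -3844/81 ≈ -47.457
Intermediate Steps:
Q(z) = -6 + z (Q(z) = (z - 1) - 5 = (-1 + z) - 5 = -6 + z)
-w(Q(8/(-9))) = -(-6 + 8/(-9))² = -(-6 + 8*(-⅑))² = -(-6 - 8/9)² = -(-62/9)² = -1*3844/81 = -3844/81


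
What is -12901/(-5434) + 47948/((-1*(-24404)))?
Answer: 7570861/1744886 ≈ 4.3389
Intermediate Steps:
-12901/(-5434) + 47948/((-1*(-24404))) = -12901*(-1/5434) + 47948/24404 = 679/286 + 47948*(1/24404) = 679/286 + 11987/6101 = 7570861/1744886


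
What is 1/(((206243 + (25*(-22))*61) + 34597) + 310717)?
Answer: 1/518007 ≈ 1.9305e-6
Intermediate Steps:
1/(((206243 + (25*(-22))*61) + 34597) + 310717) = 1/(((206243 - 550*61) + 34597) + 310717) = 1/(((206243 - 33550) + 34597) + 310717) = 1/((172693 + 34597) + 310717) = 1/(207290 + 310717) = 1/518007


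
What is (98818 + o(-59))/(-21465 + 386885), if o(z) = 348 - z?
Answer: 19845/73084 ≈ 0.27154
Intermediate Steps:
(98818 + o(-59))/(-21465 + 386885) = (98818 + (348 - 1*(-59)))/(-21465 + 386885) = (98818 + (348 + 59))/365420 = (98818 + 407)*(1/365420) = 99225*(1/365420) = 19845/73084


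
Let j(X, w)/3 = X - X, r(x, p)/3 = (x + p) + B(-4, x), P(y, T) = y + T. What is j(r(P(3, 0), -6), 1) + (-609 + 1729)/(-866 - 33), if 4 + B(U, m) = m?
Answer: -1120/899 ≈ -1.2458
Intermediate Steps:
B(U, m) = -4 + m
P(y, T) = T + y
r(x, p) = -12 + 3*p + 6*x (r(x, p) = 3*((x + p) + (-4 + x)) = 3*((p + x) + (-4 + x)) = 3*(-4 + p + 2*x) = -12 + 3*p + 6*x)
j(X, w) = 0 (j(X, w) = 3*(X - X) = 3*0 = 0)
j(r(P(3, 0), -6), 1) + (-609 + 1729)/(-866 - 33) = 0 + (-609 + 1729)/(-866 - 33) = 0 + 1120/(-899) = 0 + 1120*(-1/899) = 0 - 1120/899 = -1120/899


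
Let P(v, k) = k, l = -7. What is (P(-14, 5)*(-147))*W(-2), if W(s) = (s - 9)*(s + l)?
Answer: -72765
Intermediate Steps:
W(s) = (-9 + s)*(-7 + s) (W(s) = (s - 9)*(s - 7) = (-9 + s)*(-7 + s))
(P(-14, 5)*(-147))*W(-2) = (5*(-147))*(63 + (-2)**2 - 16*(-2)) = -735*(63 + 4 + 32) = -735*99 = -72765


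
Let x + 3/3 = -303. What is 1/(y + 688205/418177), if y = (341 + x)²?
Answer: 418177/573172518 ≈ 0.00072958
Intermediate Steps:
x = -304 (x = -1 - 303 = -304)
y = 1369 (y = (341 - 304)² = 37² = 1369)
1/(y + 688205/418177) = 1/(1369 + 688205/418177) = 1/(573172518/418177) = 418177/573172518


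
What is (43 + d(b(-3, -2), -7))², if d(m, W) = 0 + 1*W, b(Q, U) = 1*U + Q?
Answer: 1296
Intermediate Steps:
b(Q, U) = Q + U (b(Q, U) = U + Q = Q + U)
d(m, W) = W (d(m, W) = 0 + W = W)
(43 + d(b(-3, -2), -7))² = (43 - 7)² = 36² = 1296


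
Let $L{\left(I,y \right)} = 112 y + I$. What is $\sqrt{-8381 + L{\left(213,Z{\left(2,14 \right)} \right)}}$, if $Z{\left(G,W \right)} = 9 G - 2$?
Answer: $2 i \sqrt{1594} \approx 79.85 i$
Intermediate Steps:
$Z{\left(G,W \right)} = -2 + 9 G$
$L{\left(I,y \right)} = I + 112 y$
$\sqrt{-8381 + L{\left(213,Z{\left(2,14 \right)} \right)}} = \sqrt{-8381 + \left(213 + 112 \left(-2 + 9 \cdot 2\right)\right)} = \sqrt{-8381 + \left(213 + 112 \left(-2 + 18\right)\right)} = \sqrt{-8381 + \left(213 + 112 \cdot 16\right)} = \sqrt{-8381 + \left(213 + 1792\right)} = \sqrt{-8381 + 2005} = \sqrt{-6376} = 2 i \sqrt{1594}$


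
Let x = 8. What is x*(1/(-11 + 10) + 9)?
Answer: 64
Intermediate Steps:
x*(1/(-11 + 10) + 9) = 8*(1/(-11 + 10) + 9) = 8*(1/(-1) + 9) = 8*(-1 + 9) = 8*8 = 64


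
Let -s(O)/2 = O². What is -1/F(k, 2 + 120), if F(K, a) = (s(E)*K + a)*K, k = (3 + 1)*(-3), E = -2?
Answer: 1/2616 ≈ 0.00038226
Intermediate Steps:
s(O) = -2*O²
k = -12 (k = 4*(-3) = -12)
F(K, a) = K*(a - 8*K) (F(K, a) = ((-2*(-2)²)*K + a)*K = ((-2*4)*K + a)*K = (-8*K + a)*K = (a - 8*K)*K = K*(a - 8*K))
-1/F(k, 2 + 120) = -1/((-12*((2 + 120) - 8*(-12)))) = -1/((-12*(122 + 96))) = -1/((-12*218)) = -1/(-2616) = -1*(-1/2616) = 1/2616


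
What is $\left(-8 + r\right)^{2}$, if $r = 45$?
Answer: $1369$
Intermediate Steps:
$\left(-8 + r\right)^{2} = \left(-8 + 45\right)^{2} = 37^{2} = 1369$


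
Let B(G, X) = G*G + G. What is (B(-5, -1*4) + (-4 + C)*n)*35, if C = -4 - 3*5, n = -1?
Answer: 1505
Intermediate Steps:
C = -19 (C = -4 - 15 = -19)
B(G, X) = G + G**2 (B(G, X) = G**2 + G = G + G**2)
(B(-5, -1*4) + (-4 + C)*n)*35 = (-5*(1 - 5) + (-4 - 19)*(-1))*35 = (-5*(-4) - 23*(-1))*35 = (20 + 23)*35 = 43*35 = 1505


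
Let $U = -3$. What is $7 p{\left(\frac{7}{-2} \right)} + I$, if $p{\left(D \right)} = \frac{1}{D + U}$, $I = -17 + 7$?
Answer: $- \frac{144}{13} \approx -11.077$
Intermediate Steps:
$I = -10$
$p{\left(D \right)} = \frac{1}{-3 + D}$ ($p{\left(D \right)} = \frac{1}{D - 3} = \frac{1}{-3 + D}$)
$7 p{\left(\frac{7}{-2} \right)} + I = \frac{7}{-3 + \frac{7}{-2}} - 10 = \frac{7}{-3 + 7 \left(- \frac{1}{2}\right)} - 10 = \frac{7}{-3 - \frac{7}{2}} - 10 = \frac{7}{- \frac{13}{2}} - 10 = 7 \left(- \frac{2}{13}\right) - 10 = - \frac{14}{13} - 10 = - \frac{144}{13}$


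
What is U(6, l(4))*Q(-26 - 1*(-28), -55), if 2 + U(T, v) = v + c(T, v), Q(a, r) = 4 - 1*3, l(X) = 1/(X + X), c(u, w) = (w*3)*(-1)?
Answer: -9/4 ≈ -2.2500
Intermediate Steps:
c(u, w) = -3*w (c(u, w) = (3*w)*(-1) = -3*w)
l(X) = 1/(2*X)
Q(a, r) = 1 (Q(a, r) = 4 - 3 = 1)
U(T, v) = -2 - 2*v (U(T, v) = -2 + (v - 3*v) = -2 - 2*v)
U(6, l(4))*Q(-26 - 1*(-28), -55) = (-2 - 1/4)*1 = (-2 - 2*⅛)*1 = (-2 - ¼)*1 = -9/4*1 = -9/4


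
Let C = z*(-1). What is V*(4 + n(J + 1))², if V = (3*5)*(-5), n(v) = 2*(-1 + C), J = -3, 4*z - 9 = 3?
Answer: -1200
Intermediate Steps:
z = 3 (z = 9/4 + (¼)*3 = 9/4 + ¾ = 3)
C = -3 (C = 3*(-1) = -3)
n(v) = -8 (n(v) = 2*(-1 - 3) = 2*(-4) = -8)
V = -75 (V = 15*(-5) = -75)
V*(4 + n(J + 1))² = -75*(4 - 8)² = -75*(-4)² = -75*16 = -1200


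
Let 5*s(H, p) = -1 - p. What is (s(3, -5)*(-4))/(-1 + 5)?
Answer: -⅘ ≈ -0.80000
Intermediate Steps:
s(H, p) = -⅕ - p/5 (s(H, p) = (-1 - p)/5 = -⅕ - p/5)
(s(3, -5)*(-4))/(-1 + 5) = ((-⅕ - ⅕*(-5))*(-4))/(-1 + 5) = ((-⅕ + 1)*(-4))/4 = ((⅘)*(-4))*(¼) = -16/5*¼ = -⅘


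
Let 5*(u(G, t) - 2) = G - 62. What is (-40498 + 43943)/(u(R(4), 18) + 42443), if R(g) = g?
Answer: 17225/212167 ≈ 0.081186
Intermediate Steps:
u(G, t) = -52/5 + G/5 (u(G, t) = 2 + (G - 62)/5 = 2 + (-62 + G)/5 = 2 + (-62/5 + G/5) = -52/5 + G/5)
(-40498 + 43943)/(u(R(4), 18) + 42443) = (-40498 + 43943)/((-52/5 + (⅕)*4) + 42443) = 3445/((-52/5 + ⅘) + 42443) = 3445/(-48/5 + 42443) = 3445/(212167/5) = 3445*(5/212167) = 17225/212167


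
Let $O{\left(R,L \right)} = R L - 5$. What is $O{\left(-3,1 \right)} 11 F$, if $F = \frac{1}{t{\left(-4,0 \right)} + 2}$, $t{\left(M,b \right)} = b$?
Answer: $-44$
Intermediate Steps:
$O{\left(R,L \right)} = -5 + L R$ ($O{\left(R,L \right)} = L R - 5 = -5 + L R$)
$F = \frac{1}{2}$ ($F = \frac{1}{0 + 2} = \frac{1}{2} \approx 0.5$)
$O{\left(-3,1 \right)} 11 F = \left(-5 + 1 \left(-3\right)\right) 11 \cdot \frac{1}{2} = \left(-5 - 3\right) 11 \cdot \frac{1}{2} = \left(-8\right) 11 \cdot \frac{1}{2} = \left(-88\right) \frac{1}{2} = -44$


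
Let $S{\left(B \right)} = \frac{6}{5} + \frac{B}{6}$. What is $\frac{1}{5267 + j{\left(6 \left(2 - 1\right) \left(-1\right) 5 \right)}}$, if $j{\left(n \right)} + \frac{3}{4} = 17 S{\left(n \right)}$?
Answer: $\frac{20}{104033} \approx 0.00019225$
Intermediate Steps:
$S{\left(B \right)} = \frac{6}{5} + \frac{B}{6}$ ($S{\left(B \right)} = 6 \cdot \frac{1}{5} + B \frac{1}{6} = \frac{6}{5} + \frac{B}{6}$)
$j{\left(n \right)} = \frac{393}{20} + \frac{17 n}{6}$ ($j{\left(n \right)} = - \frac{3}{4} + 17 \left(\frac{6}{5} + \frac{n}{6}\right) = - \frac{3}{4} + \left(\frac{102}{5} + \frac{17 n}{6}\right) = \frac{393}{20} + \frac{17 n}{6}$)
$\frac{1}{5267 + j{\left(6 \left(2 - 1\right) \left(-1\right) 5 \right)}} = \frac{1}{5267 + \left(\frac{393}{20} + \frac{17 \cdot 6 \left(2 - 1\right) \left(-1\right) 5}{6}\right)} = \frac{1}{5267 + \left(\frac{393}{20} + \frac{17 \cdot 6 \cdot 1 \left(-1\right) 5}{6}\right)} = \frac{1}{5267 + \left(\frac{393}{20} + \frac{17 \cdot 6 \left(-1\right) 5}{6}\right)} = \frac{1}{5267 + \left(\frac{393}{20} + \frac{17 \left(\left(-6\right) 5\right)}{6}\right)} = \frac{1}{5267 + \left(\frac{393}{20} + \frac{17}{6} \left(-30\right)\right)} = \frac{1}{5267 + \left(\frac{393}{20} - 85\right)} = \frac{1}{5267 - \frac{1307}{20}} = \frac{1}{\frac{104033}{20}} = \frac{20}{104033}$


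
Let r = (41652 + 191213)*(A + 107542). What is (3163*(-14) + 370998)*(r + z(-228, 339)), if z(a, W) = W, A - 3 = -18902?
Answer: 6744023492498344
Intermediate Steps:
A = -18899 (A = 3 - 18902 = -18899)
r = 20641852195 (r = (41652 + 191213)*(-18899 + 107542) = 232865*88643 = 20641852195)
(3163*(-14) + 370998)*(r + z(-228, 339)) = (3163*(-14) + 370998)*(20641852195 + 339) = (-44282 + 370998)*20641852534 = 326716*20641852534 = 6744023492498344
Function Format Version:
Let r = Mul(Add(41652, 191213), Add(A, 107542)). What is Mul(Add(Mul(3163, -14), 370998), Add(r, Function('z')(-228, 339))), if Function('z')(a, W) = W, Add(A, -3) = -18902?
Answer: 6744023492498344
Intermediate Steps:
A = -18899 (A = Add(3, -18902) = -18899)
r = 20641852195 (r = Mul(Add(41652, 191213), Add(-18899, 107542)) = Mul(232865, 88643) = 20641852195)
Mul(Add(Mul(3163, -14), 370998), Add(r, Function('z')(-228, 339))) = Mul(Add(Mul(3163, -14), 370998), Add(20641852195, 339)) = Mul(Add(-44282, 370998), 20641852534) = Mul(326716, 20641852534) = 6744023492498344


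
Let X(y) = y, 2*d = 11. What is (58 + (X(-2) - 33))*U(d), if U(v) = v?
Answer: 253/2 ≈ 126.50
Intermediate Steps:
d = 11/2 (d = (½)*11 = 11/2 ≈ 5.5000)
(58 + (X(-2) - 33))*U(d) = (58 + (-2 - 33))*(11/2) = (58 - 35)*(11/2) = 23*(11/2) = 253/2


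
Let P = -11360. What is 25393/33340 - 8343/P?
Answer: 5666201/3787424 ≈ 1.4961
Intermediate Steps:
25393/33340 - 8343/P = 25393/33340 - 8343/(-11360) = 25393*(1/33340) - 8343*(-1/11360) = 25393/33340 + 8343/11360 = 5666201/3787424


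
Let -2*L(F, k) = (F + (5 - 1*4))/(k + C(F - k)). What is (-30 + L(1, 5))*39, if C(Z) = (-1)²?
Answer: -2353/2 ≈ -1176.5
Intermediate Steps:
C(Z) = 1
L(F, k) = -(1 + F)/(2*(1 + k)) (L(F, k) = -(F + (5 - 1*4))/(2*(k + 1)) = -(F + (5 - 4))/(2*(1 + k)) = -(F + 1)/(2*(1 + k)) = -(1 + F)/(2*(1 + k)))
(-30 + L(1, 5))*39 = (-30 + (-1 - 1*1)/(2*(1 + 5)))*39 = (-30 + (½)*(-1 - 1)/6)*39 = (-30 + (½)*(⅙)*(-2))*39 = (-30 - ⅙)*39 = -181/6*39 = -2353/2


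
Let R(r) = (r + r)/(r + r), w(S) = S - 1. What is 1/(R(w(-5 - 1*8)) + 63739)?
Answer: 1/63740 ≈ 1.5689e-5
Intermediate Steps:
w(S) = -1 + S
R(r) = 1 (R(r) = (2*r)/((2*r)) = (2*r)*(1/(2*r)) = 1)
1/(R(w(-5 - 1*8)) + 63739) = 1/(1 + 63739) = 1/63740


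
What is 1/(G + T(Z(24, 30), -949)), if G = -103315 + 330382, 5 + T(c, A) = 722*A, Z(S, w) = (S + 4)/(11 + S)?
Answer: -1/458116 ≈ -2.1829e-6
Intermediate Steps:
Z(S, w) = (4 + S)/(11 + S)
T(c, A) = -5 + 722*A
G = 227067
1/(G + T(Z(24, 30), -949)) = 1/(227067 + (-5 + 722*(-949))) = 1/(227067 + (-5 - 685178)) = 1/(227067 - 685183) = 1/(-458116) = -1/458116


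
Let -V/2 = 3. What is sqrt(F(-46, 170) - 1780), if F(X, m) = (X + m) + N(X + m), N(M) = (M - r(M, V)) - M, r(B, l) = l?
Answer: 5*I*sqrt(66) ≈ 40.62*I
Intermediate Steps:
V = -6 (V = -2*3 = -6)
N(M) = 6 (N(M) = (M - 1*(-6)) - M = (M + 6) - M = (6 + M) - M = 6)
F(X, m) = 6 + X + m (F(X, m) = (X + m) + 6 = 6 + X + m)
sqrt(F(-46, 170) - 1780) = sqrt((6 - 46 + 170) - 1780) = sqrt(130 - 1780) = sqrt(-1650) = 5*I*sqrt(66)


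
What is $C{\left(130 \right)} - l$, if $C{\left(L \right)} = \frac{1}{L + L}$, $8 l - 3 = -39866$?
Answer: $\frac{2591097}{520} \approx 4982.9$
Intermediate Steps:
$l = - \frac{39863}{8}$ ($l = \frac{3}{8} + \frac{1}{8} \left(-39866\right) = \frac{3}{8} - \frac{19933}{4} = - \frac{39863}{8} \approx -4982.9$)
$C{\left(L \right)} = \frac{1}{2 L}$
$C{\left(130 \right)} - l = \frac{1}{2 \cdot 130} - - \frac{39863}{8} = \frac{1}{2} \cdot \frac{1}{130} + \frac{39863}{8} = \frac{1}{260} + \frac{39863}{8} = \frac{2591097}{520}$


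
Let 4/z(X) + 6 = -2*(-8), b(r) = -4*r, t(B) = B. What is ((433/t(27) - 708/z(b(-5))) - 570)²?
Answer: 3937186009/729 ≈ 5.4008e+6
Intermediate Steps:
z(X) = ⅖ (z(X) = 4/(-6 - 2*(-8)) = 4/(-6 + 16) = 4/10 = 4*(⅒) = ⅖)
((433/t(27) - 708/z(b(-5))) - 570)² = ((433/27 - 708/⅖) - 570)² = ((433*(1/27) - 708*5/2) - 570)² = ((433/27 - 1770) - 570)² = (-47357/27 - 570)² = (-62747/27)² = 3937186009/729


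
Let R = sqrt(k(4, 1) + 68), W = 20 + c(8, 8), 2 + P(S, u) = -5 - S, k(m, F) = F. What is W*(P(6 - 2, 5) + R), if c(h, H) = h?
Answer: -308 + 28*sqrt(69) ≈ -75.415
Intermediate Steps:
P(S, u) = -7 - S (P(S, u) = -2 + (-5 - S) = -7 - S)
W = 28 (W = 20 + 8 = 28)
R = sqrt(69) (R = sqrt(1 + 68) = sqrt(69) ≈ 8.3066)
W*(P(6 - 2, 5) + R) = 28*((-7 - (6 - 2)) + sqrt(69)) = 28*((-7 - 1*4) + sqrt(69)) = 28*((-7 - 4) + sqrt(69)) = 28*(-11 + sqrt(69)) = -308 + 28*sqrt(69)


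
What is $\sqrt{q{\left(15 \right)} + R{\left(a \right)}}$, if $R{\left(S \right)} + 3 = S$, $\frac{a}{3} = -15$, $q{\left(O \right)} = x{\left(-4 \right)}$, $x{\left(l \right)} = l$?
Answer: $2 i \sqrt{13} \approx 7.2111 i$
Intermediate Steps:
$q{\left(O \right)} = -4$
$a = -45$ ($a = 3 \left(-15\right) = -45$)
$R{\left(S \right)} = -3 + S$
$\sqrt{q{\left(15 \right)} + R{\left(a \right)}} = \sqrt{-4 - 48} = \sqrt{-52} = 2 i \sqrt{13}$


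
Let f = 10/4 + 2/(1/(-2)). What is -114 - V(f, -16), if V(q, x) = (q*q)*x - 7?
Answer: -71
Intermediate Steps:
f = -3/2 (f = 10*(¼) + 2/(-½) = 5/2 + 2*(-2) = 5/2 - 4 = -3/2 ≈ -1.5000)
V(q, x) = -7 + x*q² (V(q, x) = q²*x - 7 = x*q² - 7 = -7 + x*q²)
-114 - V(f, -16) = -114 - (-7 - 16*(-3/2)²) = -114 - (-7 - 16*9/4) = -114 - (-7 - 36) = -114 - 1*(-43) = -114 + 43 = -71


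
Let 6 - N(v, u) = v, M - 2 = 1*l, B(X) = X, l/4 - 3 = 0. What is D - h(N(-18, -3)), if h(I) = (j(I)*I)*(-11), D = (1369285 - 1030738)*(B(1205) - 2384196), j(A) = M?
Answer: -806754450381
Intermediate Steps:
l = 12 (l = 12 + 4*0 = 12 + 0 = 12)
M = 14 (M = 2 + 1*12 = 2 + 12 = 14)
j(A) = 14
N(v, u) = 6 - v
D = -806754454077 (D = (1369285 - 1030738)*(1205 - 2384196) = 338547*(-2382991) = -806754454077)
h(I) = -154*I (h(I) = (14*I)*(-11) = -154*I)
D - h(N(-18, -3)) = -806754454077 - (-154)*(6 - 1*(-18)) = -806754454077 - (-154)*(6 + 18) = -806754454077 - (-154)*24 = -806754454077 - 1*(-3696) = -806754454077 + 3696 = -806754450381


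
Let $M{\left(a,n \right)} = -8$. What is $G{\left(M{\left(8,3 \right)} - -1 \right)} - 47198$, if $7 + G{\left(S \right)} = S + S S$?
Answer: $-47163$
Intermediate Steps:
$G{\left(S \right)} = -7 + S + S^{2}$ ($G{\left(S \right)} = -7 + \left(S + S S\right) = -7 + \left(S + S^{2}\right) = -7 + S + S^{2}$)
$G{\left(M{\left(8,3 \right)} - -1 \right)} - 47198 = \left(-7 - 7 + \left(-8 - -1\right)^{2}\right) - 47198 = \left(-7 + \left(-8 + 1\right) + \left(-8 + 1\right)^{2}\right) - 47198 = \left(-7 - 7 + \left(-7\right)^{2}\right) - 47198 = \left(-7 - 7 + 49\right) - 47198 = 35 - 47198 = -47163$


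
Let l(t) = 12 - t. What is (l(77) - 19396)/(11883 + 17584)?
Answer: -19461/29467 ≈ -0.66043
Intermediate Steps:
(l(77) - 19396)/(11883 + 17584) = ((12 - 1*77) - 19396)/(11883 + 17584) = ((12 - 77) - 19396)/29467 = (-65 - 19396)*(1/29467) = -19461*1/29467 = -19461/29467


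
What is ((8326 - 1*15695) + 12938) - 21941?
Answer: -16372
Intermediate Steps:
((8326 - 1*15695) + 12938) - 21941 = ((8326 - 15695) + 12938) - 21941 = (-7369 + 12938) - 21941 = 5569 - 21941 = -16372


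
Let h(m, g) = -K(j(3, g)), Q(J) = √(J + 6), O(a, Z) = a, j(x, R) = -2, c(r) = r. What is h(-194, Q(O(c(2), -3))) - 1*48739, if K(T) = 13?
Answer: -48752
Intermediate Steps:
Q(J) = √(6 + J)
h(m, g) = -13 (h(m, g) = -1*13 = -13)
h(-194, Q(O(c(2), -3))) - 1*48739 = -13 - 1*48739 = -13 - 48739 = -48752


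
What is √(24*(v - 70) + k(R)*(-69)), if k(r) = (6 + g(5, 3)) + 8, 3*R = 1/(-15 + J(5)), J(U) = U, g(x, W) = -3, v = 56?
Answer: I*√1095 ≈ 33.091*I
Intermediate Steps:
R = -1/30 (R = 1/(3*(-15 + 5)) = (⅓)/(-10) = (⅓)*(-⅒) = -1/30 ≈ -0.033333)
k(r) = 11 (k(r) = (6 - 3) + 8 = 3 + 8 = 11)
√(24*(v - 70) + k(R)*(-69)) = √(24*(56 - 70) + 11*(-69)) = √(24*(-14) - 759) = √(-336 - 759) = √(-1095) = I*√1095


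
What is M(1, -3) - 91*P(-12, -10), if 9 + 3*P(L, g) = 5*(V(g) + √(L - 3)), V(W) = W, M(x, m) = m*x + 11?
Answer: 5393/3 - 455*I*√15/3 ≈ 1797.7 - 587.4*I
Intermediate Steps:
M(x, m) = 11 + m*x
P(L, g) = -3 + 5*g/3 + 5*√(-3 + L)/3 (P(L, g) = -3 + (5*(g + √(L - 3)))/3 = -3 + (5*(g + √(-3 + L)))/3 = -3 + (5*g + 5*√(-3 + L))/3 = -3 + (5*g/3 + 5*√(-3 + L)/3) = -3 + 5*g/3 + 5*√(-3 + L)/3)
M(1, -3) - 91*P(-12, -10) = (11 - 3*1) - 91*(-3 + (5/3)*(-10) + 5*√(-3 - 12)/3) = (11 - 3) - 91*(-3 - 50/3 + 5*√(-15)/3) = 8 - 91*(-3 - 50/3 + 5*(I*√15)/3) = 8 - 91*(-3 - 50/3 + 5*I*√15/3) = 8 - 91*(-59/3 + 5*I*√15/3) = 8 + (5369/3 - 455*I*√15/3) = 5393/3 - 455*I*√15/3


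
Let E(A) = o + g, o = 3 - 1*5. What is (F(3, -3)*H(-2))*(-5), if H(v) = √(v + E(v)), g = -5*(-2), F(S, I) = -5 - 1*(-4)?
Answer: 5*√6 ≈ 12.247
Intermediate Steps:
F(S, I) = -1 (F(S, I) = -5 + 4 = -1)
g = 10
o = -2 (o = 3 - 5 = -2)
E(A) = 8 (E(A) = -2 + 10 = 8)
H(v) = √(8 + v) (H(v) = √(v + 8) = √(8 + v))
(F(3, -3)*H(-2))*(-5) = -√(8 - 2)*(-5) = -√6*(-5) = 5*√6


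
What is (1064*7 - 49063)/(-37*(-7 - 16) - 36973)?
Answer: 41615/36122 ≈ 1.1521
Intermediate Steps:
(1064*7 - 49063)/(-37*(-7 - 16) - 36973) = (7448 - 49063)/(-37*(-23) - 36973) = -41615/(851 - 36973) = -41615/(-36122) = -41615*(-1/36122) = 41615/36122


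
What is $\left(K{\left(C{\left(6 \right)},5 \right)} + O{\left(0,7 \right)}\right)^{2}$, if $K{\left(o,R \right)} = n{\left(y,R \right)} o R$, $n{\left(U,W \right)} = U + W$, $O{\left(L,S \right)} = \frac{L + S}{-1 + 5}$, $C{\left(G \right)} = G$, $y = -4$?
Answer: $\frac{16129}{16} \approx 1008.1$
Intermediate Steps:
$O{\left(L,S \right)} = \frac{L}{4} + \frac{S}{4}$ ($O{\left(L,S \right)} = \frac{L + S}{4} = \left(L + S\right) \frac{1}{4} = \frac{L}{4} + \frac{S}{4}$)
$K{\left(o,R \right)} = R o \left(-4 + R\right)$ ($K{\left(o,R \right)} = \left(-4 + R\right) o R = \left(-4 + R\right) R o = R o \left(-4 + R\right)$)
$\left(K{\left(C{\left(6 \right)},5 \right)} + O{\left(0,7 \right)}\right)^{2} = \left(5 \cdot 6 \left(-4 + 5\right) + \left(\frac{1}{4} \cdot 0 + \frac{1}{4} \cdot 7\right)\right)^{2} = \left(5 \cdot 6 \cdot 1 + \left(0 + \frac{7}{4}\right)\right)^{2} = \left(30 + \frac{7}{4}\right)^{2} = \left(\frac{127}{4}\right)^{2} = \frac{16129}{16}$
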